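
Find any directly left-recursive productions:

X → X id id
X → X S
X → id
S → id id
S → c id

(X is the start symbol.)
Yes, X is left-recursive

Direct left recursion occurs when N → N α for some non-terminal N (the right-hand side begins with the left-hand side itself).

X → X id id: LEFT RECURSIVE (starts with X)
X → X S: LEFT RECURSIVE (starts with X)
X → id: starts with id
S → id id: starts with id
S → c id: starts with c

The grammar has direct left recursion on: X.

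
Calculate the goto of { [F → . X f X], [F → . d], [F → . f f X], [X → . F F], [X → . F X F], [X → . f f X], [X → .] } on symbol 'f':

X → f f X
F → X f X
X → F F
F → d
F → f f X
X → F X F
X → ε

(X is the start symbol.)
GOTO(I, 'f') = CLOSURE({ [A → αX.β] : [A → α.Xβ] ∈ I, X = 'f' })

Items with dot before 'f', with the dot advanced:
  [F → . f f X] → [F → f . f X]
  [X → . f f X] → [X → f . f X]
Closure adds nothing (no advanced item has the dot before a non-terminal).

GOTO = { [F → f . f X], [X → f . f X] }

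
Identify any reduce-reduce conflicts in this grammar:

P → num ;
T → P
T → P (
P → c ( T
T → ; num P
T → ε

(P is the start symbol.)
A reduce-reduce conflict occurs when an LR(0) state has two complete items [A → α .] and [B → β .] — both call for a reduction, and with no lookahead the parser cannot choose between them.

Augment with P' → P and build the canonical LR(0) collection (I0 = CLOSURE({[P' → . P]}), then GOTO on every symbol after a dot until no new states appear). It has 12 states:
  I0: { [P → . c ( T], [P → . num ;], [P' → . P] }  — shift
  I1: { [P' → P .] }  — accept
  I2: { [P → c . ( T] }  — shift
  I3: { [P → num . ;] }  — shift
  I4: { [P → num ; .] }  — reduce
  I5: { [P → . c ( T], [P → . num ;], [P → c ( . T], [T → . ; num P], [T → . P (], [T → . P], [T → .] }  — shift, reduce
  I6: { [T → ; . num P] }  — shift
  I7: { [T → P . (], [T → P .] }  — shift, reduce
  I8: { [P → c ( T .] }  — reduce
  I9: { [T → P ( .] }  — reduce
  I10: { [P → . c ( T], [P → . num ;], [T → ; num . P] }  — shift
  I11: { [T → ; num P .] }  — reduce

No state contains more than one complete item.

Answer: No reduce-reduce conflicts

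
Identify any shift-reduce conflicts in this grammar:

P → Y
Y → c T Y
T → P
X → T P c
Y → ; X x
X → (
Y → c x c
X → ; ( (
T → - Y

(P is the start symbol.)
Yes — I19: [X → ( .] vs [X → ; ( . (]

A shift-reduce conflict occurs when an LR(0) state has both:
  - a complete (reduce) item [A → α .] (dot at the end), and
  - a shift item [B → β . c γ] (dot before a terminal).

Augment with P' → P and build the canonical LR(0) collection (I0 = CLOSURE({[P' → . P]}), then GOTO on every symbol after a dot until no new states appear). It has 21 states:
  I0: { [P → . Y], [P' → . P], [Y → . ; X x], [Y → . c T Y], [Y → . c x c] }  — shift
  I1: { [P → . Y], [T → . - Y], [T → . P], [X → . (], [X → . ; ( (], [X → . T P c], [Y → . ; X x], [Y → . c T Y], [Y → . c x c], [Y → ; . X x] }  — shift
  I2: { [P' → P .] }  — accept
  I3: { [P → Y .] }  — reduce
  I4: { [P → . Y], [T → . - Y], [T → . P], [Y → . ; X x], [Y → . c T Y], [Y → . c x c], [Y → c . T Y], [Y → c . x c] }  — shift
  I5: { [T → - . Y], [Y → . ; X x], [Y → . c T Y], [Y → . c x c] }  — shift
  I6: { [T → P .] }  — reduce
  I7: { [Y → . ; X x], [Y → . c T Y], [Y → . c x c], [Y → c T . Y] }  — shift
  I8: { [Y → c x . c] }  — shift
  I9: { [Y → c x c .] }  — reduce
  I10: { [Y → c T Y .] }  — reduce
  I11: { [T → - Y .] }  — reduce
  I12: { [X → ( .] }  — reduce
  I13: { [P → . Y], [T → . - Y], [T → . P], [X → . (], [X → . ; ( (], [X → . T P c], [X → ; . ( (], [Y → . ; X x], [Y → . c T Y], [Y → . c x c], [Y → ; . X x] }  — shift
  I14: { [P → . Y], [X → T . P c], [Y → . ; X x], [Y → . c T Y], [Y → . c x c] }  — shift
  I15: { [Y → ; X . x] }  — shift
  I16: { [Y → ; X x .] }  — reduce
  I17: { [X → T P . c] }  — shift
  I18: { [X → T P c .] }  — reduce
  I19: { [X → ( .], [X → ; ( . (] }  — shift, reduce
  I20: { [X → ; ( ( .] }  — reduce

I19 contains reduce item [X → ( .] and shift item [X → ; ( . (] — shift-reduce conflict.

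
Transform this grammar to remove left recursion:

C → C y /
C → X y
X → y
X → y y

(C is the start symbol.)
C → X y C'
C' → y / C'
C' → ε
X → y
X → y y

C is directly left-recursive. The standard transformation for
  A → A α₁ | ... | A α_m | β₁ | ... | β_n
is
  A  → β₁ A' | ... | β_n A'
  A' → α₁ A' | ... | α_m A' | ε

C → X y becomes C → X y C'
C → C y / becomes C' → y / C'
Add C' → ε

Productions for other non-terminals are unchanged:
  X → y
  X → y y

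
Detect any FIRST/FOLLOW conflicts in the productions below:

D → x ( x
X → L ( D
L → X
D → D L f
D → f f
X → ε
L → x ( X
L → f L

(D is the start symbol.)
Nullable non-terminals: L, X.
FIRST sets used below: FIRST(X) = { '(', 'f', 'x', ε }, FIRST(L) = { '(', 'f', 'x', ε }

L: nullable alternative(s) L → X; FOLLOW(L) = { '(', 'f' }
  L → X: FIRST \ {ε} = { '(', 'f', 'x' } — this is the only nullable alternative, skip
  L → x ( X: FIRST \ {ε} = { 'x' } — disjoint from FOLLOW(L)
  L → f L: FIRST \ {ε} = { 'f' } — overlaps FOLLOW(L) on { 'f' }: CONFLICT

X: nullable alternative(s) X → ε; FOLLOW(X) = { '(', 'f' }
  X → L ( D: FIRST \ {ε} = { '(', 'f', 'x' } — overlaps FOLLOW(X) on { '(', 'f' }: CONFLICT
  X → ε: FIRST \ {ε} = { } — this is the only nullable alternative, skip

D has no nullable alternative, so no FIRST/FOLLOW check is needed there.

So the grammar has 2 FIRST/FOLLOW conflicts (marked CONFLICT above).

Answer: Yes. X → L '(' D with FOLLOW(X) on { '(', 'f' }; L → f L with FOLLOW(L) on { 'f' }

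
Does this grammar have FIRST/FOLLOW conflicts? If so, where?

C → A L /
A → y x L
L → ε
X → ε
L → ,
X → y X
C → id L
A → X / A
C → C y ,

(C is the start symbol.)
A FIRST/FOLLOW conflict occurs when a non-terminal N has a nullable alternative N → β (β ⇒* ε) and another alternative N → α with FIRST(α) ∩ FOLLOW(N) ≠ ∅: on such a lookahead the parser cannot decide between expanding α and letting N vanish via β.

Nullable non-terminals: L, X.

L: nullable alternative(s) L → ε; FOLLOW(L) = { $, ',', '/', 'y' }
  L → ε: FIRST \ {ε} = { } — this is the only nullable alternative, skip
  L → ,: FIRST \ {ε} = { ',' } — overlaps FOLLOW(L) on { ',' }: CONFLICT

X: nullable alternative(s) X → ε; FOLLOW(X) = { '/' }
  X → ε: FIRST \ {ε} = { } — this is the only nullable alternative, skip
  X → y X: FIRST \ {ε} = { 'y' } — disjoint from FOLLOW(X)

A, C have no nullable alternative, so no FIRST/FOLLOW check is needed there.

So the grammar has 1 FIRST/FOLLOW conflict (marked CONFLICT above).

Answer: Yes. L → ',' with FOLLOW(L) on { ',' }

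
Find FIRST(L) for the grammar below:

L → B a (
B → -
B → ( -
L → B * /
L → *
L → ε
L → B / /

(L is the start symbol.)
{ '(', '*', '-', ε }

FIRST sets of the other non-terminals involved (by the same procedure, iterated to a fixed point):
  FIRST(B) = { '(', '-' }

From L → B a (:
  - B is a non-terminal: add FIRST(B) \ {ε} = { '(', '-' }
    B is not nullable, so stop
From L → B * /:
  - B is a non-terminal: add FIRST(B) \ {ε} = { '(', '-' }
    B is not nullable, so stop
From L → *:
  - '*' is a terminal: add '*' and stop
From L → ε:
  - ε-production, so ε ∈ FIRST(L)
From L → B / /:
  - B is a non-terminal: add FIRST(B) \ {ε} = { '(', '-' }
    B is not nullable, so stop

Collecting: FIRST(L) = { '(', '*', '-', ε }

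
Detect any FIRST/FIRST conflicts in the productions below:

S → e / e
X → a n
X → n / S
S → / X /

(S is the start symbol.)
A FIRST/FIRST conflict occurs when two productions N → α and N → β for the same non-terminal have FIRST(α) ∩ FIRST(β) ≠ ∅ (with ε ∈ FIRST of a nullable right-hand side, so two nullable alternatives also conflict).

Productions for S:
  S → e / e: FIRST = { 'e' }
  S → / X /: FIRST = { '/' }
Productions for X:
  X → a n: FIRST = { 'a' }
  X → n / S: FIRST = { 'n' }

All alternatives of each non-terminal have pairwise disjoint FIRST sets.

Answer: No FIRST/FIRST conflicts.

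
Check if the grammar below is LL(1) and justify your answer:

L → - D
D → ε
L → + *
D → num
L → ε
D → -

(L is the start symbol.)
Yes, the grammar is LL(1).

A grammar is LL(1) if for each non-terminal N with multiple productions, the predict sets of those productions are pairwise disjoint, where PREDICT(N → α) = (FIRST(α) \ {ε}) ∪ (FOLLOW(N) if α ⇒* ε).

Relevant sets:
  FOLLOW(L) = { $ }
  FOLLOW(D) = { $ }

For L:
  PREDICT(L → '-' D) = { '-' }
  PREDICT(L → '+' '*') = { '+' }
  PREDICT(L → ε) = { $ }
For D:
  PREDICT(D → ε) = { $ }
  PREDICT(D → num) = { 'num' }
  PREDICT(D → '-') = { '-' }

All predict sets are disjoint. The grammar IS LL(1).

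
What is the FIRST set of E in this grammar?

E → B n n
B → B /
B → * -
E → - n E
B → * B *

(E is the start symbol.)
{ '*', '-' }

FIRST sets of the other non-terminals involved (by the same procedure, iterated to a fixed point):
  FIRST(B) = { '*' }

From E → B n n:
  - B is a non-terminal: add FIRST(B) \ {ε} = { '*' }
    B is not nullable, so stop
From E → - n E:
  - '-' is a terminal: add '-' and stop

Collecting: FIRST(E) = { '*', '-' }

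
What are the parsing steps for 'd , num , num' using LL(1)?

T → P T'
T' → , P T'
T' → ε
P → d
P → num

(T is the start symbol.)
LL(1) parsing maintains a stack (initially the start symbol over $) and the input. At each step: if the stack top is a terminal, match it against the current input token; if it is a non-terminal N, replace it with the RHS of M[N, lookahead] (the unique production whose predict set contains the lookahead).

Stack is shown with the top on the left.

Stack     Input            Action
---------------------------------
T $       d , num , num $  output T → P T'
P T' $    d , num , num $  output P → d
d T' $    d , num , num $  match 'd'
T' $      , num , num $    output T' → , P T'
, P T' $  , num , num $    match ','
P T' $    num , num $      output P → num
num T' $  num , num $      match 'num'
T' $      , num $          output T' → , P T'
, P T' $  , num $          match ','
P T' $    num $            output P → num
num T' $  num $            match 'num'
T' $      $                output T' → ε
$         $                accept

The string is accepted.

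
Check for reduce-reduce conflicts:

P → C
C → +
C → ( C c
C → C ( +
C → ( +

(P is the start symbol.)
Yes — I7: [C → ( + .] vs [C → + .]

Augment with P' → P and build the canonical LR(0) collection (I0 = CLOSURE({[P' → . P]}), then GOTO on every symbol after a dot until no new states appear). It has 10 states:
  I0: { [C → . ( +], [C → . ( C c], [C → . +], [C → . C ( +], [P → . C], [P' → . P] }  — shift
  I1: { [C → ( . +], [C → ( . C c], [C → . ( +], [C → . ( C c], [C → . +], [C → . C ( +] }  — shift
  I2: { [C → + .] }  — reduce
  I3: { [C → C . ( +], [P → C .] }  — shift, reduce
  I4: { [P' → P .] }  — accept
  I5: { [C → C ( . +] }  — shift
  I6: { [C → C ( + .] }  — reduce
  I7: { [C → ( + .], [C → + .] }  — 2 reduces
  I8: { [C → ( C . c], [C → C . ( +] }  — shift
  I9: { [C → ( C c .] }  — reduce

I7 contains complete items [C → ( + .], [C → + .] — reduce-reduce conflict.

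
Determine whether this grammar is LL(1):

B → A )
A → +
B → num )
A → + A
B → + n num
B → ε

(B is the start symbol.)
No. Predict set conflict for B: { '+' }

A grammar is LL(1) if for each non-terminal N with multiple productions, the predict sets of those productions are pairwise disjoint, where PREDICT(N → α) = (FIRST(α) \ {ε}) ∪ (FOLLOW(N) if α ⇒* ε).

Relevant sets:
  FIRST(A) = { '+' }
  FOLLOW(B) = { $ }

For B:
  PREDICT(B → A ')') = { '+' }
  PREDICT(B → num ')') = { 'num' }
  PREDICT(B → '+' n num) = { '+' }
  PREDICT(B → ε) = { $ }
For A:
  PREDICT(A → '+') = { '+' }
  PREDICT(A → '+' A) = { '+' }

Conflict found: Predict set conflict for B: { '+' }
The grammar is NOT LL(1).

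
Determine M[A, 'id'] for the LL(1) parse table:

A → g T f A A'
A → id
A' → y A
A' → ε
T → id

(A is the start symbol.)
A → id

To find M[A, 'id'], we find productions for A where 'id' is in the predict set (PREDICT(N → α) = (FIRST(α) \ {ε}) ∪ (FOLLOW(N) if α ⇒* ε)).

A → g T f A A': PREDICT = { 'g' }
A → id: PREDICT = { 'id' }
  'id' is in predict set, so this production goes in M[A, 'id']

M[A, 'id'] = A → id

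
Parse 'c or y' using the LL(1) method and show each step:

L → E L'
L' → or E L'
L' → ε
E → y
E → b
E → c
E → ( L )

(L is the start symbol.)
LL(1) parsing maintains a stack (initially the start symbol over $) and the input. At each step: if the stack top is a terminal, match it against the current input token; if it is a non-terminal N, replace it with the RHS of M[N, lookahead] (the unique production whose predict set contains the lookahead).

Stack is shown with the top on the left.

Stack      Input     Action
---------------------------
L $        c or y $  output L → E L'
E L' $     c or y $  output E → c
c L' $     c or y $  match 'c'
L' $       or y $    output L' → or E L'
or E L' $  or y $    match 'or'
E L' $     y $       output E → y
y L' $     y $       match 'y'
L' $       $         output L' → ε
$          $         accept

The string is accepted.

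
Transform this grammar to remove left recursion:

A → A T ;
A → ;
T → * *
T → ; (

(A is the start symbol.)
A → ; A'
A' → T ; A'
A' → ε
T → * *
T → ; (

A is directly left-recursive. The standard transformation for
  A → A α₁ | ... | A α_m | β₁ | ... | β_n
is
  A  → β₁ A' | ... | β_n A'
  A' → α₁ A' | ... | α_m A' | ε

A → ; becomes A → ; A'
A → A T ; becomes A' → T ; A'
Add A' → ε

Productions for other non-terminals are unchanged:
  T → * *
  T → ; (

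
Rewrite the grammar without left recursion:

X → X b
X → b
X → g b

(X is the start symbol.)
X → b X'
X → g b X'
X' → b X'
X' → ε

X is directly left-recursive. The standard transformation for
  A → A α₁ | ... | A α_m | β₁ | ... | β_n
is
  A  → β₁ A' | ... | β_n A'
  A' → α₁ A' | ... | α_m A' | ε

X → b becomes X → b X'
X → g b becomes X → g b X'
X → X b becomes X' → b X'
Add X' → ε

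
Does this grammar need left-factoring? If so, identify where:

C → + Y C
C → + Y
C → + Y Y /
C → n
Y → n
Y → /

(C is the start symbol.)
Left-factoring is needed when two productions for the same non-terminal
share a common prefix on the right-hand side.

Productions for C:
  C → + Y C
  C → + Y
  C → + Y Y /
  C → n
Productions for Y:
  Y → n
  Y → /

Found common prefix '+ Y' in productions for C

Answer: Yes, C has productions with common prefix '+ Y'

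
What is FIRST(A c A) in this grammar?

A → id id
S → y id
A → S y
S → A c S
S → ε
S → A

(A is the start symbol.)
{ 'id', 'y' }

FIRST sets of the non-terminals involved (from the grammar, by fixed-point iteration):
  FIRST(A) = { 'id', 'y' }

To compute FIRST(A c A), process the symbols left to right:
Symbol A is a non-terminal. Add FIRST(A) \ {ε} = { 'id', 'y' }
A is not nullable (ε ∉ FIRST(A)), so stop here.
FIRST(A c A) = { 'id', 'y' }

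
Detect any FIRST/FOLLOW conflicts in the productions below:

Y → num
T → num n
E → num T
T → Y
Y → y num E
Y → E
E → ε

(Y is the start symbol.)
Nullable non-terminals: E, T, Y.
FIRST sets used below: FIRST(Y) = { 'num', 'y', ε }, FIRST(E) = { 'num', ε }

E: nullable alternative(s) E → ε; FOLLOW(E) = { $ }
  E → num T: FIRST \ {ε} = { 'num' } — disjoint from FOLLOW(E)
  E → ε: FIRST \ {ε} = { } — this is the only nullable alternative, skip

T: nullable alternative(s) T → Y; FOLLOW(T) = { $ }
  T → num n: FIRST \ {ε} = { 'num' } — disjoint from FOLLOW(T)
  T → Y: FIRST \ {ε} = { 'num', 'y' } — this is the only nullable alternative, skip

Y: nullable alternative(s) Y → E; FOLLOW(Y) = { $ }
  Y → num: FIRST \ {ε} = { 'num' } — disjoint from FOLLOW(Y)
  Y → y num E: FIRST \ {ε} = { 'y' } — disjoint from FOLLOW(Y)
  Y → E: FIRST \ {ε} = { 'num' } — this is the only nullable alternative, skip

No FIRST/FOLLOW conflicts found.

Answer: No FIRST/FOLLOW conflicts.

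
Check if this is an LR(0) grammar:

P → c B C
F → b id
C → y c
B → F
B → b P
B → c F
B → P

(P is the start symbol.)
No. Reduce-reduce conflict: [B → F .] and [B → c F .]

Augment with P' → P and build the canonical LR(0) collection (I0 = CLOSURE({[P' → . P]}), then GOTO on every symbol after a dot until no new states appear). It has 14 states:
  I0: { [P → . c B C], [P' → . P] }  — shift
  I1: { [P' → P .] }  — accept
  I2: { [B → . F], [B → . P], [B → . b P], [B → . c F], [F → . b id], [P → . c B C], [P → c . B C] }  — shift
  I3: { [C → . y c], [P → c B . C] }  — shift
  I4: { [B → F .] }  — reduce
  I5: { [B → P .] }  — reduce
  I6: { [B → b . P], [F → b . id], [P → . c B C] }  — shift
  I7: { [B → . F], [B → . P], [B → . b P], [B → . c F], [B → c . F], [F → . b id], [P → . c B C], [P → c . B C] }  — shift
  I8: { [B → F .], [B → c F .] }  — 2 reduces
  I9: { [B → b P .] }  — reduce
  I10: { [F → b id .] }  — reduce
  I11: { [P → c B C .] }  — reduce
  I12: { [C → y . c] }  — shift
  I13: { [C → y c .] }  — reduce

Conflict in state I8:
  Reduce-reduce conflict: [B → F .] and [B → c F .]
So the grammar is NOT LR(0).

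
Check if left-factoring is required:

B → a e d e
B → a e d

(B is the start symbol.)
Yes, B has productions with common prefix 'a e d'

Left-factoring is needed when two productions for the same non-terminal
share a common prefix on the right-hand side.

Productions for B:
  B → a e d e
  B → a e d

Found common prefix 'a e d' in productions for B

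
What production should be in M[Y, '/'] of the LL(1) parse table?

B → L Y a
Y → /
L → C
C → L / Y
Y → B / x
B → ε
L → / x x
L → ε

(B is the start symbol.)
Y → /, Y → B / x

To find M[Y, '/'], we find productions for Y where '/' is in the predict set (PREDICT(N → α) = (FIRST(α) \ {ε}) ∪ (FOLLOW(N) if α ⇒* ε)).

Relevant sets:
  FIRST(B) = { '/', ε }

Y → /: PREDICT = { '/' }
  '/' is in predict set, so this production goes in M[Y, '/']
Y → B / x: PREDICT = { '/' }
  '/' is in predict set, so this production goes in M[Y, '/']

M[Y, '/'] = Y → /, Y → B / x  (a multiply-defined cell — the grammar is not LL(1))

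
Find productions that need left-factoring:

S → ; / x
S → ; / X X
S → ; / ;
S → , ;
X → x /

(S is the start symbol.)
Left-factoring is needed when two productions for the same non-terminal
share a common prefix on the right-hand side.

Productions for S:
  S → ; / x
  S → ; / X X
  S → ; / ;
  S → , ;

Found common prefix '; /' in productions for S

Answer: Yes, S has productions with common prefix '; /'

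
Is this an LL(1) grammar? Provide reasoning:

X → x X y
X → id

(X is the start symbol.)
Yes, the grammar is LL(1).

For X:
  PREDICT(X → x X y) = { 'x' }
  PREDICT(X → id) = { 'id' }

All predict sets are disjoint. The grammar IS LL(1).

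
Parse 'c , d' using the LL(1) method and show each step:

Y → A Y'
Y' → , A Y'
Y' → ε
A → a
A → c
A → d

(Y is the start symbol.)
LL(1) parsing maintains a stack (initially the start symbol over $) and the input. At each step: if the stack top is a terminal, match it against the current input token; if it is a non-terminal N, replace it with the RHS of M[N, lookahead] (the unique production whose predict set contains the lookahead).

Stack is shown with the top on the left.

Stack     Input    Action
-------------------------
Y $       c , d $  output Y → A Y'
A Y' $    c , d $  output A → c
c Y' $    c , d $  match 'c'
Y' $      , d $    output Y' → , A Y'
, A Y' $  , d $    match ','
A Y' $    d $      output A → d
d Y' $    d $      match 'd'
Y' $      $        output Y' → ε
$         $        accept

The string is accepted.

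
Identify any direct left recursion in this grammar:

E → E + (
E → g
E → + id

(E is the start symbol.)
E → E + (: LEFT RECURSIVE (starts with E)
E → g: starts with g
E → + id: starts with '+'

The grammar has direct left recursion on: E.

Answer: Yes, E is left-recursive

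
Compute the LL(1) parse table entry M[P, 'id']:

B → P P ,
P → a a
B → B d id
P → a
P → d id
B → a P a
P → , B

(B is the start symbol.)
Empty (error entry)

To find M[P, 'id'], we find productions for P where 'id' is in the predict set (PREDICT(N → α) = (FIRST(α) \ {ε}) ∪ (FOLLOW(N) if α ⇒* ε)).

P → a a: PREDICT = { 'a' }
P → a: PREDICT = { 'a' }
P → d id: PREDICT = { 'd' }
P → , B: PREDICT = { ',' }

M[P, 'id'] is empty (no production applies)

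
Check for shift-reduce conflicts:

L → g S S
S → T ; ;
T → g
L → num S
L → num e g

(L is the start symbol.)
A shift-reduce conflict occurs when an LR(0) state has both:
  - a complete (reduce) item [A → α .] (dot at the end), and
  - a shift item [B → β . c γ] (dot before a terminal).

Augment with L' → L and build the canonical LR(0) collection (I0 = CLOSURE({[L' → . L]}), then GOTO on every symbol after a dot until no new states appear). It has 13 states:
  I0: { [L → . g S S], [L → . num S], [L → . num e g], [L' → . L] }  — shift
  I1: { [L' → L .] }  — accept
  I2: { [L → g . S S], [S → . T ; ;], [T → . g] }  — shift
  I3: { [L → num . S], [L → num . e g], [S → . T ; ;], [T → . g] }  — shift
  I4: { [L → num S .] }  — reduce
  I5: { [S → T . ; ;] }  — shift
  I6: { [L → num e . g] }  — shift
  I7: { [T → g .] }  — reduce
  I8: { [L → num e g .] }  — reduce
  I9: { [S → T ; . ;] }  — shift
  I10: { [S → T ; ; .] }  — reduce
  I11: { [L → g S . S], [S → . T ; ;], [T → . g] }  — shift
  I12: { [L → g S S .] }  — reduce

No state contains both a complete item and a shift item.

Answer: No shift-reduce conflicts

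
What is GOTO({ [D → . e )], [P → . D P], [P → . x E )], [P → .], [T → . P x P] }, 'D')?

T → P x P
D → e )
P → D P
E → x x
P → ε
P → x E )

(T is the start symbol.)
{ [D → . e )], [P → . D P], [P → . x E )], [P → .], [P → D . P] }

GOTO(I, 'D') = CLOSURE({ [A → αX.β] : [A → α.Xβ] ∈ I, X = 'D' })

Items with dot before 'D', with the dot advanced:
  [P → . D P] → [P → D . P]
Closure of the advanced items:
  [P → D . P] has the dot before P: add [P → . D P], [P → .], [P → . x E )]
  [P → . D P] has the dot before D: add [D → . e )]

GOTO = { [D → . e )], [P → . D P], [P → . x E )], [P → .], [P → D . P] }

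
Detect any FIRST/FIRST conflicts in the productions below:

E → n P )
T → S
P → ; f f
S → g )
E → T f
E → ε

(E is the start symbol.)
FIRST sets of the non-terminals at (or reachable through a nullable prefix from) the front of some alternative:
  FIRST(T) = { 'g' }

Productions for E:
  E → n P ): FIRST = { 'n' }
  E → T f: FIRST = { 'g' }
  E → ε: FIRST = { ε }
T, P, S have only one production, so no FIRST/FIRST conflict is possible there.

All alternatives of each non-terminal have pairwise disjoint FIRST sets.

Answer: No FIRST/FIRST conflicts.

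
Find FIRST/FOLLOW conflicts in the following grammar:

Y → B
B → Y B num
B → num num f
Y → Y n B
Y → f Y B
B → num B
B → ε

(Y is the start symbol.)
Yes. Y → Y n B with FOLLOW(Y) on { 'f', 'n', 'num' }; Y → f Y B with FOLLOW(Y) on { 'f' }; B → Y B num with FOLLOW(B) on { 'f', 'n', 'num' }; B → num num f with FOLLOW(B) on { 'num' }; B → num B with FOLLOW(B) on { 'num' }

Nullable non-terminals: B, Y.
FIRST sets used below: FIRST(Y) = { 'f', 'n', 'num', ε }, FIRST(B) = { 'f', 'n', 'num', ε }

B: nullable alternative(s) B → ε; FOLLOW(B) = { $, 'f', 'n', 'num' }
  B → Y B num: FIRST \ {ε} = { 'f', 'n', 'num' } — overlaps FOLLOW(B) on { 'f', 'n', 'num' }: CONFLICT
  B → num num f: FIRST \ {ε} = { 'num' } — overlaps FOLLOW(B) on { 'num' }: CONFLICT
  B → num B: FIRST \ {ε} = { 'num' } — overlaps FOLLOW(B) on { 'num' }: CONFLICT
  B → ε: FIRST \ {ε} = { } — this is the only nullable alternative, skip

Y: nullable alternative(s) Y → B; FOLLOW(Y) = { $, 'f', 'n', 'num' }
  Y → B: FIRST \ {ε} = { 'f', 'n', 'num' } — this is the only nullable alternative, skip
  Y → Y n B: FIRST \ {ε} = { 'f', 'n', 'num' } — overlaps FOLLOW(Y) on { 'f', 'n', 'num' }: CONFLICT
  Y → f Y B: FIRST \ {ε} = { 'f' } — overlaps FOLLOW(Y) on { 'f' }: CONFLICT

So the grammar has 5 FIRST/FOLLOW conflicts (marked CONFLICT above).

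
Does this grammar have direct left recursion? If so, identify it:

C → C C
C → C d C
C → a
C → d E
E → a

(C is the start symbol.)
Direct left recursion occurs when N → N α for some non-terminal N (the right-hand side begins with the left-hand side itself).

C → C C: LEFT RECURSIVE (starts with C)
C → C d C: LEFT RECURSIVE (starts with C)
C → a: starts with a
C → d E: starts with d
E → a: starts with a

The grammar has direct left recursion on: C.

Answer: Yes, C is left-recursive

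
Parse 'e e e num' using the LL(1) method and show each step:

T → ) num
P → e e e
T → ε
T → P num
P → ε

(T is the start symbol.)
LL(1) parsing maintains a stack (initially the start symbol over $) and the input. At each step: if the stack top is a terminal, match it against the current input token; if it is a non-terminal N, replace it with the RHS of M[N, lookahead] (the unique production whose predict set contains the lookahead).

Stack is shown with the top on the left.

Stack        Input        Action
--------------------------------
T $          e e e num $  output T → P num
P num $      e e e num $  output P → e e e
e e e num $  e e e num $  match 'e'
e e num $    e e num $    match 'e'
e num $      e num $      match 'e'
num $        num $        match 'num'
$            $            accept

The string is accepted.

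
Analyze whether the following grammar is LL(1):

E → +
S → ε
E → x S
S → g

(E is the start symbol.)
Relevant sets:
  FOLLOW(S) = { $ }

For E:
  PREDICT(E → '+') = { '+' }
  PREDICT(E → x S) = { 'x' }
For S:
  PREDICT(S → ε) = { $ }
  PREDICT(S → g) = { 'g' }

All predict sets are disjoint. The grammar IS LL(1).

Answer: Yes, the grammar is LL(1).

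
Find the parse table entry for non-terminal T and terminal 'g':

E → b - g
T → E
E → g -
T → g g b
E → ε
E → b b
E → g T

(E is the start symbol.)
T → E, T → g g b

To find M[T, 'g'], we find productions for T where 'g' is in the predict set (PREDICT(N → α) = (FIRST(α) \ {ε}) ∪ (FOLLOW(N) if α ⇒* ε)).

Relevant sets:
  FIRST(E) = { 'b', 'g', ε }
  FOLLOW(T) = { $ }

T → E: PREDICT = { $, 'b', 'g' }
  'g' is in predict set, so this production goes in M[T, 'g']
T → g g b: PREDICT = { 'g' }
  'g' is in predict set, so this production goes in M[T, 'g']

M[T, 'g'] = T → E, T → g g b  (a multiply-defined cell — the grammar is not LL(1))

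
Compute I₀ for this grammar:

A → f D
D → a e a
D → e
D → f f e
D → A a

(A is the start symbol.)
{ [A → . f D], [A' → . A] }

First, augment the grammar with A' → A
I₀ = CLOSURE({ [A' → . A] }):
  [A' → . A] has the dot before A: add [A → . f D]
No further items can be added.

I₀ = { [A → . f D], [A' → . A] }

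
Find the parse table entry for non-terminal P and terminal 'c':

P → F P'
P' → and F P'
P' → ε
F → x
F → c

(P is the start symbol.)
P → F P'

To find M[P, 'c'], we find productions for P where 'c' is in the predict set (PREDICT(N → α) = (FIRST(α) \ {ε}) ∪ (FOLLOW(N) if α ⇒* ε)).

Relevant sets:
  FIRST(F) = { 'c', 'x' }

P → F P': PREDICT = { 'c', 'x' }
  'c' is in predict set, so this production goes in M[P, 'c']

M[P, 'c'] = P → F P'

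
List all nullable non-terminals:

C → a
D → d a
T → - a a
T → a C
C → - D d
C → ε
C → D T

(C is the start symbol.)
A non-terminal is nullable if it can derive ε (the empty string): either it has an ε-production, or it has a production whose right-hand side consists entirely of nullable non-terminals.

ε-productions: C → ε
So C is immediately nullable.
No further non-terminal can be added: every production for the remaining non-terminals contains a terminal or a non-nullable non-terminal.
Nullable = { 'C' }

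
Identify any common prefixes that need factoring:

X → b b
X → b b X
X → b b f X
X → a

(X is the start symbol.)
Yes, X has productions with common prefix 'b b'

Left-factoring is needed when two productions for the same non-terminal
share a common prefix on the right-hand side.

Productions for X:
  X → b b
  X → b b X
  X → b b f X
  X → a

Found common prefix 'b b' in productions for X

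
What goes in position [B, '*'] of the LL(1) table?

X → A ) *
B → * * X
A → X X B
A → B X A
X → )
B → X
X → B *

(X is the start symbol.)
B → * * X, B → X

To find M[B, '*'], we find productions for B where '*' is in the predict set (PREDICT(N → α) = (FIRST(α) \ {ε}) ∪ (FOLLOW(N) if α ⇒* ε)).

Relevant sets:
  FIRST(X) = { ')', '*' }

B → * * X: PREDICT = { '*' }
  '*' is in predict set, so this production goes in M[B, '*']
B → X: PREDICT = { ')', '*' }
  '*' is in predict set, so this production goes in M[B, '*']

M[B, '*'] = B → * * X, B → X  (a multiply-defined cell — the grammar is not LL(1))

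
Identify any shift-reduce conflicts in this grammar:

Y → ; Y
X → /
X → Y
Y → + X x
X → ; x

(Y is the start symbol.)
A shift-reduce conflict occurs when an LR(0) state has both:
  - a complete (reduce) item [A → α .] (dot at the end), and
  - a shift item [B → β . c γ] (dot before a terminal).

Augment with Y' → Y and build the canonical LR(0) collection (I0 = CLOSURE({[Y' → . Y]}), then GOTO on every symbol after a dot until no new states appear). It has 11 states:
  I0: { [Y → . + X x], [Y → . ; Y], [Y' → . Y] }  — shift
  I1: { [X → . /], [X → . ; x], [X → . Y], [Y → + . X x], [Y → . + X x], [Y → . ; Y] }  — shift
  I2: { [Y → . + X x], [Y → . ; Y], [Y → ; . Y] }  — shift
  I3: { [Y' → Y .] }  — accept
  I4: { [Y → ; Y .] }  — reduce
  I5: { [X → / .] }  — reduce
  I6: { [X → ; . x], [Y → . + X x], [Y → . ; Y], [Y → ; . Y] }  — shift
  I7: { [Y → + X . x] }  — shift
  I8: { [X → Y .] }  — reduce
  I9: { [Y → + X x .] }  — reduce
  I10: { [X → ; x .] }  — reduce

No state contains both a complete item and a shift item.

Answer: No shift-reduce conflicts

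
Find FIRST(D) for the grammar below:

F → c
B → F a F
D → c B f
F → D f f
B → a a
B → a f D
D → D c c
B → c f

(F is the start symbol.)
To compute FIRST(D), examine every production with D on the left-hand side, reading each right-hand side left to right until a non-nullable symbol is reached.

From D → c B f:
  - c is a terminal: add 'c' and stop
From D → D c c:
  - D is the symbol being defined: contributes nothing new
    D is not nullable, so stop

Collecting: FIRST(D) = { 'c' }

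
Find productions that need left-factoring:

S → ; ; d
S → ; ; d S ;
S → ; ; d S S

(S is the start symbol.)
Left-factoring is needed when two productions for the same non-terminal
share a common prefix on the right-hand side.

Productions for S:
  S → ; ; d
  S → ; ; d S ;
  S → ; ; d S S

Found common prefix '; ; d' in productions for S

Answer: Yes, S has productions with common prefix '; ; d'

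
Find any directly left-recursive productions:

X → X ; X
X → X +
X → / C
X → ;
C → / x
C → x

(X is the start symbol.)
X → X ; X: LEFT RECURSIVE (starts with X)
X → X +: LEFT RECURSIVE (starts with X)
X → / C: starts with '/'
X → ;: starts with ';'
C → / x: starts with '/'
C → x: starts with x

The grammar has direct left recursion on: X.

Answer: Yes, X is left-recursive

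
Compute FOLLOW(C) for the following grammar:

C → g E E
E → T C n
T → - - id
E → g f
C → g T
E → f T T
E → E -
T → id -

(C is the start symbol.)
C is the start symbol, so $ ∈ FOLLOW(C).
In E → T C n: C is followed by n, add FIRST(n) \ {ε} = { 'n' }

Taking the union: FOLLOW(C) = { $, 'n' }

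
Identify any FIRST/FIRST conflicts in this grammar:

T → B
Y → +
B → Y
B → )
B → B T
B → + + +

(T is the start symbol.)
A FIRST/FIRST conflict occurs when two productions N → α and N → β for the same non-terminal have FIRST(α) ∩ FIRST(β) ≠ ∅ (with ε ∈ FIRST of a nullable right-hand side, so two nullable alternatives also conflict).

FIRST sets of the non-terminals at (or reachable through a nullable prefix from) the front of some alternative:
  FIRST(Y) = { '+' }
  FIRST(B) = { ')', '+' }

Productions for B:
  B → Y: FIRST = { '+' }
  B → ): FIRST = { ')' }
  B → B T: FIRST = { ')', '+' }
  B → + + +: FIRST = { '+' }
T, Y have only one production, so no FIRST/FIRST conflict is possible there.

Conflict for B: B → Y and B → B T
  Overlap: { '+' }
Conflict for B: B → Y and B → + + +
  Overlap: { '+' }
Conflict for B: B → ) and B → B T
  Overlap: { ')' }
Conflict for B: B → B T and B → + + +
  Overlap: { '+' }

Answer: Yes. B → Y / B → B T on { '+' }; B → Y / B → '+' '+' '+' on { '+' }; B → ')' / B → B T on { ')' }; B → B T / B → '+' '+' '+' on { '+' }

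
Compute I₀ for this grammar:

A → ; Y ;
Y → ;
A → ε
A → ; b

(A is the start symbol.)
First, augment the grammar with A' → A
I₀ = CLOSURE({ [A' → . A] }):
  [A' → . A] has the dot before A: add [A → . ; Y ;], [A → .], [A → . ; b]
No further items can be added.

I₀ = { [A → . ; Y ;], [A → . ; b], [A → .], [A' → . A] }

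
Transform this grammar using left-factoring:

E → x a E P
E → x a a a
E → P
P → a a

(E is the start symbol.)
E → x a E'
E' → E P
E' → a a
E → P
P → a a

Left-factoring transforms A → αβ₁ | αβ₂ into A → αA' and A' → β₁ | β₂
(α is the longest common prefix among the alternatives). Repeat until
no nonterminal has two alternatives with a common prefix.

Round 1: E has alternatives sharing prefix 'x a'. Introduce E': E → x a E'
  Add: E' → E P
  Add: E' → a a

No remaining common prefixes — done.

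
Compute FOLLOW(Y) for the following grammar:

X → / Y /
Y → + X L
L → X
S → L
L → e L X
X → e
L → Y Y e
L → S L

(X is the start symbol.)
To compute FOLLOW(Y), find every occurrence of Y on a right-hand side N → α Y β: add FIRST(β) \ {ε}, and if β is empty or nullable also add FOLLOW(N). Iterate to a fixed point.

In X → / Y /: Y is followed by '/', add FIRST('/') \ {ε} = { '/' }
In L → Y Y e: Y is followed by Y e, add FIRST(Y e) \ {ε} = { '+' }
In L → Y Y e: Y is followed by e, add FIRST(e) \ {ε} = { 'e' }

Taking the union: FOLLOW(Y) = { '+', '/', 'e' }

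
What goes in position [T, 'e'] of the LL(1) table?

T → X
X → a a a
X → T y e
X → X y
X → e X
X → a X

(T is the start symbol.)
To find M[T, 'e'], we find productions for T where 'e' is in the predict set (PREDICT(N → α) = (FIRST(α) \ {ε}) ∪ (FOLLOW(N) if α ⇒* ε)).

Relevant sets:
  FIRST(X) = { 'a', 'e' }

T → X: PREDICT = { 'a', 'e' }
  'e' is in predict set, so this production goes in M[T, 'e']

M[T, 'e'] = T → X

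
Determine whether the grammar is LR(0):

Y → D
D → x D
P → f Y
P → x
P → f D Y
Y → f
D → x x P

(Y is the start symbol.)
No. Shift-reduce conflict between [P → x .] and [D → . x D]

Augment with Y' → Y and build the canonical LR(0) collection (I0 = CLOSURE({[Y' → . Y]}), then GOTO on every symbol after a dot until no new states appear). It has 13 states:
  I0: { [D → . x D], [D → . x x P], [Y → . D], [Y → . f], [Y' → . Y] }  — shift
  I1: { [Y → D .] }  — reduce
  I2: { [Y' → Y .] }  — accept
  I3: { [Y → f .] }  — reduce
  I4: { [D → . x D], [D → . x x P], [D → x . D], [D → x . x P] }  — shift
  I5: { [D → x D .] }  — reduce
  I6: { [D → . x D], [D → . x x P], [D → x . D], [D → x . x P], [D → x x . P], [P → . f D Y], [P → . f Y], [P → . x] }  — shift
  I7: { [D → x x P .] }  — reduce
  I8: { [D → . x D], [D → . x x P], [P → f . D Y], [P → f . Y], [Y → . D], [Y → . f] }  — shift
  I9: { [D → . x D], [D → . x x P], [D → x . D], [D → x . x P], [D → x x . P], [P → . f D Y], [P → . f Y], [P → . x], [P → x .] }  — shift, reduce
  I10: { [D → . x D], [D → . x x P], [P → f D . Y], [Y → . D], [Y → . f], [Y → D .] }  — shift, reduce
  I11: { [P → f Y .] }  — reduce
  I12: { [P → f D Y .] }  — reduce

Conflict in state I9:
  Shift-reduce conflict between [P → x .] and [D → . x D]
So the grammar is NOT LR(0).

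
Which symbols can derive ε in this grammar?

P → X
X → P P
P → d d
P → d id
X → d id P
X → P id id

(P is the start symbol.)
None

There are no ε-productions, so no non-terminal can derive ε.
No non-terminals are nullable.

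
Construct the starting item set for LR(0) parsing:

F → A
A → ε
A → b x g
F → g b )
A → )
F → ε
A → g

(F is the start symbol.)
{ [A → . )], [A → . b x g], [A → . g], [A → .], [F → . A], [F → . g b )], [F → .], [F' → . F] }

First, augment the grammar with F' → F
I₀ = CLOSURE({ [F' → . F] }):
  [F' → . F] has the dot before F: add [F → . A], [F → . g b )], [F → .]
  [F → . A] has the dot before A: add [A → .], [A → . b x g], [A → . )], [A → . g]
No further items can be added.

I₀ = { [A → . )], [A → . b x g], [A → . g], [A → .], [F → . A], [F → . g b )], [F → .], [F' → . F] }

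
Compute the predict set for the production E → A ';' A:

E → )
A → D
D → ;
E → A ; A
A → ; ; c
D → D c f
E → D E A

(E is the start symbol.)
PREDICT(E → A ';' A) = (FIRST(RHS) \ {ε}) ∪ (FOLLOW(E) if ε ∈ FIRST(RHS), i.e. RHS ⇒* ε)
FIRST(A) = { ';' }
FIRST(A ';' A) = { ';' }
ε ∉ FIRST(A ';' A), so FOLLOW(E) is not added.
PREDICT(E → A ';' A) = { ';' }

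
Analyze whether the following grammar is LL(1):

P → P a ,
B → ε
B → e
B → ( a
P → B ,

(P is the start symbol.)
A grammar is LL(1) if for each non-terminal N with multiple productions, the predict sets of those productions are pairwise disjoint, where PREDICT(N → α) = (FIRST(α) \ {ε}) ∪ (FOLLOW(N) if α ⇒* ε).

Relevant sets:
  FIRST(P) = { '(', ',', 'e' }
  FIRST(B) = { '(', 'e', ε }
  FOLLOW(B) = { ',' }

For P:
  PREDICT(P → P a ',') = { '(', ',', 'e' }
  PREDICT(P → B ',') = { '(', ',', 'e' }
For B:
  PREDICT(B → ε) = { ',' }
  PREDICT(B → e) = { 'e' }
  PREDICT(B → '(' a) = { '(' }

Conflict found: Predict set conflict for P: { '(', ',', 'e' }
The grammar is NOT LL(1).

Answer: No. Predict set conflict for P: { '(', ',', 'e' }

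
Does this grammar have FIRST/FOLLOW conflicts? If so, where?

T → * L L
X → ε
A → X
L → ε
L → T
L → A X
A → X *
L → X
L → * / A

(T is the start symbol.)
Yes. A → X '*' with FOLLOW(A) on { '*' }; L → T with FOLLOW(L) on { '*' }; L → A X with FOLLOW(L) on { '*' }; L → '*' '/' A with FOLLOW(L) on { '*' }

A FIRST/FOLLOW conflict occurs when a non-terminal N has a nullable alternative N → β (β ⇒* ε) and another alternative N → α with FIRST(α) ∩ FOLLOW(N) ≠ ∅: on such a lookahead the parser cannot decide between expanding α and letting N vanish via β.

Nullable non-terminals: A, L, X.
FIRST sets used below: FIRST(X) = { ε }, FIRST(T) = { '*' }, FIRST(A) = { '*', ε }

A: nullable alternative(s) A → X; FOLLOW(A) = { $, '*' }
  A → X: FIRST \ {ε} = { } — this is the only nullable alternative, skip
  A → X *: FIRST \ {ε} = { '*' } — overlaps FOLLOW(A) on { '*' }: CONFLICT

L: nullable alternative(s) L → ε, L → A X, L → X; FOLLOW(L) = { $, '*' }
  L → ε: FIRST \ {ε} = { } — disjoint from FOLLOW(L)
  L → T: FIRST \ {ε} = { '*' } — overlaps FOLLOW(L) on { '*' }: CONFLICT
  L → A X: FIRST \ {ε} = { '*' } — overlaps FOLLOW(L) on { '*' }: CONFLICT
  L → X: FIRST \ {ε} = { } — disjoint from FOLLOW(L)
  L → * / A: FIRST \ {ε} = { '*' } — overlaps FOLLOW(L) on { '*' }: CONFLICT
X has a nullable alternative but only one production, so nothing to check.

T has no nullable alternative, so no FIRST/FOLLOW check is needed there.

So the grammar has 4 FIRST/FOLLOW conflicts (marked CONFLICT above).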